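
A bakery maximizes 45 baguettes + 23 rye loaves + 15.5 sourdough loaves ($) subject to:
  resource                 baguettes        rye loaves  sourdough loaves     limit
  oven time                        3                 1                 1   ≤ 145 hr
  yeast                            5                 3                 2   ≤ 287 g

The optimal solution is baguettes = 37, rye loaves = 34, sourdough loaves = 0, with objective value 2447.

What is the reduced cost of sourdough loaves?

-1.5

Check each constraint at x*: oven time 145/145 (tight); yeast 287/287 (tight).
From A_Bᵀ y = c: 3·y_oven time + 5·y_yeast = 45; 1·y_oven time + 3·y_yeast = 23.
This yields shadow prices y_oven time = 5, y_yeast = 6.
Reduced cost of sourdough loaves: c₃ − yᵀa₃ = 15.5 − (5·1 + 6·2) = 15.5 − 17 = -1.5.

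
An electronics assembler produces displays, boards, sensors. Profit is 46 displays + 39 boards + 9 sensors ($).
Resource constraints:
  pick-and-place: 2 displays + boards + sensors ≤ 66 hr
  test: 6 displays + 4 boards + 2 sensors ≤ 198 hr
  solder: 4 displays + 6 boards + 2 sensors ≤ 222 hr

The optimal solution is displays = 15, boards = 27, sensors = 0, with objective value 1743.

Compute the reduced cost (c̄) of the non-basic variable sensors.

Binding: test and solder. Non-binding: pick-and-place (9 unused).
By complementary slackness, y = 0 for the non-binding constraint.
From A_Bᵀ y = c: 6·y_test + 4·y_solder = 46; 4·y_test + 6·y_solder = 39.
Solving: y_test = 6, y_solder = 2.5.
Reduced cost of sensors: c₃ − yᵀa₃ = 9 − (6·2 + 2.5·2) = 9 − 17 = -8.

-8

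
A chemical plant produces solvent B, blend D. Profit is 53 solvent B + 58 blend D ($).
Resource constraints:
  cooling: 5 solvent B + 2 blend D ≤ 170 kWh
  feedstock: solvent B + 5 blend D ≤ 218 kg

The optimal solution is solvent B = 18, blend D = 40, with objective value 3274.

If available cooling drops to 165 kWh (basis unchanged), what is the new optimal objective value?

3229

Both cooling and feedstock are binding at x*.
Dual feasibility on the basic columns requires 5·y_cooling + 1·y_feedstock = 53, 2·y_cooling + 5·y_feedstock = 58.
This yields shadow prices y_cooling = 9, y_feedstock = 8.
Δz = y_cooling·Δb = 9 × (-5) = -45, so new z* = 3274 − 45 = 3229.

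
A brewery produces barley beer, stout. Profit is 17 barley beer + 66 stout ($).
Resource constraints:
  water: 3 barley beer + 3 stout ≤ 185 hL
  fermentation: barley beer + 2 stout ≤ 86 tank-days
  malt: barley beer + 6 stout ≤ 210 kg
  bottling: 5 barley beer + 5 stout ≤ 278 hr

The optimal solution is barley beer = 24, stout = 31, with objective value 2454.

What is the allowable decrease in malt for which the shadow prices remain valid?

Binding constraints: fermentation, malt. The basis is B = [[1,2],[1,6]] with det 4.
Per unit decrease in malt, x* moves by d = (0.5, -0.25).
The basis stays optimal until bottling becomes binding; allowable decrease = 2.4 kg.

2.4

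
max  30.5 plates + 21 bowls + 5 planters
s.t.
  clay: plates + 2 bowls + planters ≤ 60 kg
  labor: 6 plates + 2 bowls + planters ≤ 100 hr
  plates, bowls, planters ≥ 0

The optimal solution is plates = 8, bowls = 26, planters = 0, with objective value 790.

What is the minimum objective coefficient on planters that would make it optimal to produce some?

10.5

At the optimum: clay uses 60 of 60 (binding); labor uses 100 of 100 (binding).
From A_Bᵀ y = c: 1·y_clay + 6·y_labor = 30.5; 2·y_clay + 2·y_labor = 21.
This yields shadow prices y_clay = 6.5, y_labor = 4.
planters enters the basis when its profit ≥ yᵀa₃ = 6.5·1 + 4·1 = 10.5.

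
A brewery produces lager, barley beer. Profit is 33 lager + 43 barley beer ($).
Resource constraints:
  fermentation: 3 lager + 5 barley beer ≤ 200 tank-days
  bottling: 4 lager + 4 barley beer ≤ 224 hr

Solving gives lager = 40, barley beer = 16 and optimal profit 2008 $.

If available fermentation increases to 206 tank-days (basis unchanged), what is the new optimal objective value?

Both fermentation and bottling are binding at x*.
Dual feasibility on the basic columns requires 3·y_fermentation + 4·y_bottling = 33, 5·y_fermentation + 4·y_bottling = 43.
This yields shadow prices y_fermentation = 5, y_bottling = 4.5.
Δz = y_fermentation·Δb = 5 × (6) = 30, so new z* = 2008 + 30 = 2038.

2038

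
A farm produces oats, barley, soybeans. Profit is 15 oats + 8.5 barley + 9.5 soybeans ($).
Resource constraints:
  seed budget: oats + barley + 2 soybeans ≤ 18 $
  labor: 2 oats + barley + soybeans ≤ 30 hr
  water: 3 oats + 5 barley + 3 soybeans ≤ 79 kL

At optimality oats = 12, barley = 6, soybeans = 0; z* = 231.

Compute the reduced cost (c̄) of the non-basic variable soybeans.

Binding: seed budget and labor. Non-binding: water (13 unused).
Since water is not tight, its dual is 0.
From A_Bᵀ y = c: 1·y_seed budget + 2·y_labor = 15; 1·y_seed budget + 1·y_labor = 8.5.
Solving: y_seed budget = 2, y_labor = 6.5.
Reduced cost of soybeans: c₃ − yᵀa₃ = 9.5 − (2·2 + 6.5·1) = 9.5 − 10.5 = -1.

-1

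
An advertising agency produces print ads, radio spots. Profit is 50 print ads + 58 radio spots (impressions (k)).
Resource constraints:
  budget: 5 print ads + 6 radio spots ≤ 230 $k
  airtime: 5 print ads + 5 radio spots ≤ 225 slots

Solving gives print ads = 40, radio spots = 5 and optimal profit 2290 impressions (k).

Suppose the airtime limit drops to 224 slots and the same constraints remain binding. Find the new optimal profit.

2288

Both budget and airtime are binding at x*.
The binding rows give the dual system: 5·y_budget + 5·y_airtime = 50 and 6·y_budget + 5·y_airtime = 58.
This yields shadow prices y_budget = 8, y_airtime = 2.
Δz = y_airtime·Δb = 2 × (-1) = -2, so new z* = 2290 − 2 = 2288.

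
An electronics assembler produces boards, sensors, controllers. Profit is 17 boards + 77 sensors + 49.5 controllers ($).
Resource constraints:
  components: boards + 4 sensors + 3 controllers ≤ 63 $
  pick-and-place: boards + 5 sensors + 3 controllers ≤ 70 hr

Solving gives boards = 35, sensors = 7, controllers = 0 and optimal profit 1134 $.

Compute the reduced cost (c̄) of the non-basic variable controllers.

-1.5

Both components and pick-and-place are binding at x*.
The binding rows give the dual system: 1·y_components + 1·y_pick-and-place = 17 and 4·y_components + 5·y_pick-and-place = 77.
→ y_components = 8 and y_pick-and-place = 9.
Reduced cost of controllers: c₃ − yᵀa₃ = 49.5 − (8·3 + 9·3) = 49.5 − 51 = -1.5.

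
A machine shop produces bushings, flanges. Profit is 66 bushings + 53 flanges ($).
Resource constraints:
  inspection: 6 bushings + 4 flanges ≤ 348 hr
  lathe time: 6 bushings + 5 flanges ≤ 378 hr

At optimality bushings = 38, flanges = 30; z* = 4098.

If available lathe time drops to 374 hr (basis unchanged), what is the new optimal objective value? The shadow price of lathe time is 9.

4062

Δb = -4, so new z* = 4098 + (9)·(-4) = 4098 − 36 = 4062.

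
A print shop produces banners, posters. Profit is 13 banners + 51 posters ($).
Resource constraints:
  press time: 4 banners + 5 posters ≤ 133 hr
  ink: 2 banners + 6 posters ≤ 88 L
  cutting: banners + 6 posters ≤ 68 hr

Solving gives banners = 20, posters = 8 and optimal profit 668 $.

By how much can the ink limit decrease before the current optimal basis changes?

20

Binding constraints: ink, cutting. The basis is B = [[2,6],[1,6]] with det 6.
Per unit decrease in ink, x* moves by d = (-1, 0.1667).
The basis stays optimal until banners reaches 0; allowable decrease = 20 L.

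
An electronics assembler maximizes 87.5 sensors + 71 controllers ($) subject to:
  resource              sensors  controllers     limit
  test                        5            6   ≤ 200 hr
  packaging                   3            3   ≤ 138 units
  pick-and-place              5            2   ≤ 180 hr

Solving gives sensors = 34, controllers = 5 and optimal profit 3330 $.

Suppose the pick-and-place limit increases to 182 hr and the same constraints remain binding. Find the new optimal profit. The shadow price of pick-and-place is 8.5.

Δb = 2, so new z* = 3330 + (8.5)·(2) = 3330 + 17 = 3347.

3347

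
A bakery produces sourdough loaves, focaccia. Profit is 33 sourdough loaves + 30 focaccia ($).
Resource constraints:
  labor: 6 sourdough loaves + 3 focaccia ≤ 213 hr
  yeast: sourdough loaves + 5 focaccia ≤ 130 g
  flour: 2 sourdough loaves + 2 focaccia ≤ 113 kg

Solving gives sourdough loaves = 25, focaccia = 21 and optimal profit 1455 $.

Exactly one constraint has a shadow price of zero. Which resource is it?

labor: 213/213 (binding)
yeast: 130/130 (binding)
flour: 92/113 (slack 21)
By complementary slackness, a constraint with positive slack has shadow price 0 → flour.

flour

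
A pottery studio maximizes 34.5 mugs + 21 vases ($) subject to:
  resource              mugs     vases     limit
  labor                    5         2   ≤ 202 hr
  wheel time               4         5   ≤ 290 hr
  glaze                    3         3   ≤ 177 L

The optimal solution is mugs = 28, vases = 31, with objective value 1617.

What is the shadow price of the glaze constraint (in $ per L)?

Check each constraint at x*: labor 202/202 (tight); wheel time 267/290 (slack 23); glaze 177/177 (tight).
By complementary slackness, y = 0 for the non-binding constraint.
Dual feasibility on the basic columns requires 5·y_labor + 3·y_glaze = 34.5, 2·y_labor + 3·y_glaze = 21.
Solving: y_labor = 4.5, y_glaze = 4.
Shadow price of glaze = 4.

4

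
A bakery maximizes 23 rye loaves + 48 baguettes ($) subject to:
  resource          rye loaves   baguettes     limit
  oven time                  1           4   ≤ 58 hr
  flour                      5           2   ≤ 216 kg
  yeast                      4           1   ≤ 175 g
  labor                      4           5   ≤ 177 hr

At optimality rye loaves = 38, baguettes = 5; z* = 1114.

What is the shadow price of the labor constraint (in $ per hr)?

At the optimum: oven time uses 58 of 58 (binding); flour uses 200 of 216 (slack = 16); yeast uses 157 of 175 (slack = 18); labor uses 177 of 177 (binding).
Since flour, yeast are not tight, their duals are 0.
Dual feasibility on the basic columns requires 1·y_oven time + 4·y_labor = 23, 4·y_oven time + 5·y_labor = 48.
This yields shadow prices y_oven time = 7, y_labor = 4.
Shadow price of labor = 4.

4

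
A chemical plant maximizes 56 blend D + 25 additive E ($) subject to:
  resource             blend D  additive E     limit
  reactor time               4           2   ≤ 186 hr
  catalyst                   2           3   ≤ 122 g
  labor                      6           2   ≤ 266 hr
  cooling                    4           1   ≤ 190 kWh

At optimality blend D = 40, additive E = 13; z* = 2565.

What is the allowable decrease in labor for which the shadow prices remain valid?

1.5

Binding constraints: reactor time, labor. The basis is B = [[4,2],[6,2]] with det -4.
Per unit decrease in labor, x* moves by d = (-0.5, 1).
The basis stays optimal until catalyst becomes binding; allowable decrease = 1.5 hr.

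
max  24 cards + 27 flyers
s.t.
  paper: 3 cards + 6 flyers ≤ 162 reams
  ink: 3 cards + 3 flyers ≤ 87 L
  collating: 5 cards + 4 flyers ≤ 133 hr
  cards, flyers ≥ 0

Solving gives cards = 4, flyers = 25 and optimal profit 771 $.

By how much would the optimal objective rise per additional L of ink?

Binding: paper and ink. Non-binding: collating (13 unused).
Slack constraints have shadow price 0 (complementary slackness).
The binding rows give the dual system: 3·y_paper + 3·y_ink = 24 and 6·y_paper + 3·y_ink = 27.
This yields shadow prices y_paper = 1, y_ink = 7.
Shadow price of ink = 7.

7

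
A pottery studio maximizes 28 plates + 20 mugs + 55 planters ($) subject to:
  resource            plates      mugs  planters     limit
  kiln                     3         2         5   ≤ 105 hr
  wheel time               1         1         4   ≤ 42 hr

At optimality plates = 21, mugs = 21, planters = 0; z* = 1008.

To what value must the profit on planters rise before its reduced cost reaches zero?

56

Check each constraint at x*: kiln 105/105 (tight); wheel time 42/42 (tight).
The binding rows give the dual system: 3·y_kiln + 1·y_wheel time = 28 and 2·y_kiln + 1·y_wheel time = 20.
Solving: y_kiln = 8, y_wheel time = 4.
planters enters the basis when its profit ≥ yᵀa₃ = 8·5 + 4·4 = 56.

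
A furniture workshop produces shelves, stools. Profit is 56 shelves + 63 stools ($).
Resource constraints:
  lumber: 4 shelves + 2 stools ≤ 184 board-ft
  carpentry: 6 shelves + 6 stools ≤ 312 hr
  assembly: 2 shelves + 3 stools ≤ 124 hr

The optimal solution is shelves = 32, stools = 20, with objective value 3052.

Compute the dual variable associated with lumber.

0

Binding: carpentry and assembly. Non-binding: lumber (16 unused).
By complementary slackness, y = 0 for the non-binding constraint.
The binding rows give the dual system: 6·y_carpentry + 2·y_assembly = 56 and 6·y_carpentry + 3·y_assembly = 63.
Solving: y_carpentry = 7, y_assembly = 7.
Shadow price of lumber = 0.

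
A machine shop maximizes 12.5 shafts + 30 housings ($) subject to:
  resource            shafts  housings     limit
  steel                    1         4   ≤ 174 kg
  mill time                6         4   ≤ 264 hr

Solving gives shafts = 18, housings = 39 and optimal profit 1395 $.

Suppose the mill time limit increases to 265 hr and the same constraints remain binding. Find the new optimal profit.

1396

Both steel and mill time are binding at x*.
Dual feasibility on the basic columns requires 1·y_steel + 6·y_mill time = 12.5, 4·y_steel + 4·y_mill time = 30.
Solving: y_steel = 6.5, y_mill time = 1.
Δz = y_mill time·Δb = 1 × (1) = 1, so new z* = 1395 + 1 = 1396.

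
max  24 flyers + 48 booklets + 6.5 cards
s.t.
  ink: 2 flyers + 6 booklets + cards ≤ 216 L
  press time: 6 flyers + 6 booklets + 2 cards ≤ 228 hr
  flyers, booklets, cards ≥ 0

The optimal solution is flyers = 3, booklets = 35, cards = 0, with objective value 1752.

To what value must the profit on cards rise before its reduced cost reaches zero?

Check each constraint at x*: ink 216/216 (tight); press time 228/228 (tight).
Dual feasibility on the basic columns requires 2·y_ink + 6·y_press time = 24, 6·y_ink + 6·y_press time = 48.
Solving: y_ink = 6, y_press time = 2.
cards enters the basis when its profit ≥ yᵀa₃ = 6·1 + 2·2 = 10.

10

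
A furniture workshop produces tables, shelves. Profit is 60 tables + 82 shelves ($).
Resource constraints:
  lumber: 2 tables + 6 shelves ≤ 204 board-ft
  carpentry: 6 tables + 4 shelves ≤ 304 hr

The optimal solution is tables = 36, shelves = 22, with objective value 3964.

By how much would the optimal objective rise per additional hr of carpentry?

7

Both lumber and carpentry are binding at x*.
Dual feasibility on the basic columns requires 2·y_lumber + 6·y_carpentry = 60, 6·y_lumber + 4·y_carpentry = 82.
→ y_lumber = 9 and y_carpentry = 7.
Shadow price of carpentry = 7.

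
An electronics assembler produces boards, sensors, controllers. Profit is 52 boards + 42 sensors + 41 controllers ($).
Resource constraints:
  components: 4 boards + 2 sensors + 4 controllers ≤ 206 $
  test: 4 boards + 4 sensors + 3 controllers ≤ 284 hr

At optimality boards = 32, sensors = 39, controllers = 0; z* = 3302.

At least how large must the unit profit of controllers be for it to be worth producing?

Both components and test are binding at x*.
Dual feasibility on the basic columns requires 4·y_components + 4·y_test = 52, 2·y_components + 4·y_test = 42.
Solving: y_components = 5, y_test = 8.
controllers enters the basis when its profit ≥ yᵀa₃ = 5·4 + 8·3 = 44.

44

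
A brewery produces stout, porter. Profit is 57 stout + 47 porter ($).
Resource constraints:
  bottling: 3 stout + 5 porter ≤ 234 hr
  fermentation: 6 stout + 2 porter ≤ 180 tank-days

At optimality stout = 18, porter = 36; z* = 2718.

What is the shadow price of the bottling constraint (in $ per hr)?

Both bottling and fermentation are binding at x*.
From A_Bᵀ y = c: 3·y_bottling + 6·y_fermentation = 57; 5·y_bottling + 2·y_fermentation = 47.
Solving: y_bottling = 7, y_fermentation = 6.
Shadow price of bottling = 7.

7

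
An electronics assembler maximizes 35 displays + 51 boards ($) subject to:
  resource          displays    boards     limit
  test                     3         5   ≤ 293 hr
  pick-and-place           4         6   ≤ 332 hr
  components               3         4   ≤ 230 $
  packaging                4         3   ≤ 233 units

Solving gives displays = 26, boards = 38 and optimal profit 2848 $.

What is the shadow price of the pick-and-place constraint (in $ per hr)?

Binding: pick-and-place and components. Non-binding: test (25 unused), packaging (15 unused).
By complementary slackness, y = 0 for the non-binding constraints.
From A_Bᵀ y = c: 4·y_pick-and-place + 3·y_components = 35; 6·y_pick-and-place + 4·y_components = 51.
This yields shadow prices y_pick-and-place = 6.5, y_components = 3.
Shadow price of pick-and-place = 6.5.

6.5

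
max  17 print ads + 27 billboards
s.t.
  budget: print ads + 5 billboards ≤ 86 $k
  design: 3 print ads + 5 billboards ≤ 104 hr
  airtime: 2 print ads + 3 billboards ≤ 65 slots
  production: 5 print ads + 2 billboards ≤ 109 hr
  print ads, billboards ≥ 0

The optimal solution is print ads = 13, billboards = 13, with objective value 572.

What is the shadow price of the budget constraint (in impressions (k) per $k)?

0

Binding: design and airtime. Non-binding: budget (8 unused), production (18 unused).
By complementary slackness, y = 0 for the non-binding constraints.
From A_Bᵀ y = c: 3·y_design + 2·y_airtime = 17; 5·y_design + 3·y_airtime = 27.
Solving: y_design = 3, y_airtime = 4.
Shadow price of budget = 0.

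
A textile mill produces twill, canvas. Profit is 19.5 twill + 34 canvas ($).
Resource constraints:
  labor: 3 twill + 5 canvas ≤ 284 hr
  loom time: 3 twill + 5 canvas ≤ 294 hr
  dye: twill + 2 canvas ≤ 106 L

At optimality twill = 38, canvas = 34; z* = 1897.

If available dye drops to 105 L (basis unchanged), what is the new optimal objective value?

At the optimum: labor uses 284 of 284 (binding); loom time uses 284 of 294 (slack = 10); dye uses 106 of 106 (binding).
Slack constraints have shadow price 0 (complementary slackness).
From A_Bᵀ y = c: 3·y_labor + 1·y_dye = 19.5; 5·y_labor + 2·y_dye = 34.
→ y_labor = 5 and y_dye = 4.5.
Δz = y_dye·Δb = 4.5 × (-1) = -4.5, so new z* = 1897 − 4.5 = 1892.5.

1892.5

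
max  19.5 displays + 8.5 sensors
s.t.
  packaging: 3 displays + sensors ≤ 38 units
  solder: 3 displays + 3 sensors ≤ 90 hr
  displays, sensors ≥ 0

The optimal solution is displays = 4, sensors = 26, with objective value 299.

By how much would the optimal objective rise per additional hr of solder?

1

Check each constraint at x*: packaging 38/38 (tight); solder 90/90 (tight).
From A_Bᵀ y = c: 3·y_packaging + 3·y_solder = 19.5; 1·y_packaging + 3·y_solder = 8.5.
Solving: y_packaging = 5.5, y_solder = 1.
Shadow price of solder = 1.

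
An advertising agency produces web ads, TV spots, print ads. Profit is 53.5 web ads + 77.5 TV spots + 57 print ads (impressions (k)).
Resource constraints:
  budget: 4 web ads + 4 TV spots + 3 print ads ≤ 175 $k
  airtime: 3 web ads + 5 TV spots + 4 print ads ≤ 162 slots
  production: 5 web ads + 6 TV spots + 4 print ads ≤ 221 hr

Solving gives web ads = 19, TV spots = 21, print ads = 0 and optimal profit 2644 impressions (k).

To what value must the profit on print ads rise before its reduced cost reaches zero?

At the optimum: budget uses 160 of 175 (slack = 15); airtime uses 162 of 162 (binding); production uses 221 of 221 (binding).
Slack constraints have shadow price 0 (complementary slackness).
The binding rows give the dual system: 3·y_airtime + 5·y_production = 53.5 and 5·y_airtime + 6·y_production = 77.5.
Solving: y_airtime = 9.5, y_production = 5.
print ads enters the basis when its profit ≥ yᵀa₃ = 9.5·4 + 5·4 = 58.

58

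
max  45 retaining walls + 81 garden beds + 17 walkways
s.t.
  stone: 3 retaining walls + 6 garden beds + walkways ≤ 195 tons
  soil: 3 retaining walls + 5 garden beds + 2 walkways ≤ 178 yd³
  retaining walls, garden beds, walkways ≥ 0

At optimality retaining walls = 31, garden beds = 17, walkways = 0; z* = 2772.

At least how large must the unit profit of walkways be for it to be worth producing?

24

Check each constraint at x*: stone 195/195 (tight); soil 178/178 (tight).
Dual feasibility on the basic columns requires 3·y_stone + 3·y_soil = 45, 6·y_stone + 5·y_soil = 81.
→ y_stone = 6 and y_soil = 9.
walkways enters the basis when its profit ≥ yᵀa₃ = 6·1 + 9·2 = 24.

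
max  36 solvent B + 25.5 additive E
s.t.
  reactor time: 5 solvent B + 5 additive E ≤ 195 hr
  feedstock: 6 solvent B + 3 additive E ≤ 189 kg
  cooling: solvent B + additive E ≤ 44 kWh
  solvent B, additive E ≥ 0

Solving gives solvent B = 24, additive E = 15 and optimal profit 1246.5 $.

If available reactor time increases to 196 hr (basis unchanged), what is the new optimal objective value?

Check each constraint at x*: reactor time 195/195 (tight); feedstock 189/189 (tight); cooling 39/44 (slack 5).
By complementary slackness, y = 0 for the non-binding constraint.
Dual feasibility on the basic columns requires 5·y_reactor time + 6·y_feedstock = 36, 5·y_reactor time + 3·y_feedstock = 25.5.
This yields shadow prices y_reactor time = 3, y_feedstock = 3.5.
Δz = y_reactor time·Δb = 3 × (1) = 3, so new z* = 1246.5 + 3 = 1249.5.

1249.5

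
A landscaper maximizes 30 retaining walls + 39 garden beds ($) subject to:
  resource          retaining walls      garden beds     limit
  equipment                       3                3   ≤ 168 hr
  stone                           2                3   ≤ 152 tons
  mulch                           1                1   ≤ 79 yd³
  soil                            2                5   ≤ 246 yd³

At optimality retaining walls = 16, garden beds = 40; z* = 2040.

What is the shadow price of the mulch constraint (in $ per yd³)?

At the optimum: equipment uses 168 of 168 (binding); stone uses 152 of 152 (binding); mulch uses 56 of 79 (slack = 23); soil uses 232 of 246 (slack = 14).
Slack constraints have shadow price 0 (complementary slackness).
From A_Bᵀ y = c: 3·y_equipment + 2·y_stone = 30; 3·y_equipment + 3·y_stone = 39.
Solving: y_equipment = 4, y_stone = 9.
Shadow price of mulch = 0.

0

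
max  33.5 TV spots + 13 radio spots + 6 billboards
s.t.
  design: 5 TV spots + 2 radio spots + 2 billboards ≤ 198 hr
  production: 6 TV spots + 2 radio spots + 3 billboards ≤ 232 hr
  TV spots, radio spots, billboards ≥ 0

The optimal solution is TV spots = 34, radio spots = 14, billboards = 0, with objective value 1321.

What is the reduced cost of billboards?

Both design and production are binding at x*.
From A_Bᵀ y = c: 5·y_design + 6·y_production = 33.5; 2·y_design + 2·y_production = 13.
Solving: y_design = 5.5, y_production = 1.
Reduced cost of billboards: c₃ − yᵀa₃ = 6 − (5.5·2 + 1·3) = 6 − 14 = -8.

-8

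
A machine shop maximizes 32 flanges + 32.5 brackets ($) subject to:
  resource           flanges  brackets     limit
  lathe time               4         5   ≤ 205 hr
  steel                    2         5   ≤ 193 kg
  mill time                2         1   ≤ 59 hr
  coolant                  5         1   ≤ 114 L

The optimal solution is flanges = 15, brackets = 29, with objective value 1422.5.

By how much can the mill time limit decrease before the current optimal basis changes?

Binding constraints: lathe time, mill time. The basis is B = [[4,5],[2,1]] with det -6.
Per unit decrease in mill time, x* moves by d = (-0.8333, 0.6667).
The basis stays optimal until steel becomes binding; allowable decrease = 10.8 hr.

10.8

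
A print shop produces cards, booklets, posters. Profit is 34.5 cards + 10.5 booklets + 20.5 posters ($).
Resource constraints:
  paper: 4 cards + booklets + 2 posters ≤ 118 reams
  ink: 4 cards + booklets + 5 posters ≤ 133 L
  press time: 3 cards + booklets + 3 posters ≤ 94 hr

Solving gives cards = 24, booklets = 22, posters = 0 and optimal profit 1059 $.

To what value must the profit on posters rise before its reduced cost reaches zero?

28.5

At the optimum: paper uses 118 of 118 (binding); ink uses 118 of 133 (slack = 15); press time uses 94 of 94 (binding).
Since ink is not tight, its dual is 0.
Dual feasibility on the basic columns requires 4·y_paper + 3·y_press time = 34.5, 1·y_paper + 1·y_press time = 10.5.
Solving: y_paper = 3, y_press time = 7.5.
posters enters the basis when its profit ≥ yᵀa₃ = 3·2 + 7.5·3 = 28.5.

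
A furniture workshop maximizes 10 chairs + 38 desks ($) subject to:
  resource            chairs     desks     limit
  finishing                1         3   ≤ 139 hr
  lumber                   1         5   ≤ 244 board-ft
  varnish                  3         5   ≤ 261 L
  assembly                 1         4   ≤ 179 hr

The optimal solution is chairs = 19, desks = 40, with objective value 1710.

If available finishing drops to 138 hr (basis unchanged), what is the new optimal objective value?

1708

Check each constraint at x*: finishing 139/139 (tight); lumber 219/244 (slack 25); varnish 257/261 (slack 4); assembly 179/179 (tight).
Since lumber, varnish are not tight, their duals are 0.
From A_Bᵀ y = c: 1·y_finishing + 1·y_assembly = 10; 3·y_finishing + 4·y_assembly = 38.
Solving: y_finishing = 2, y_assembly = 8.
Δz = y_finishing·Δb = 2 × (-1) = -2, so new z* = 1710 − 2 = 1708.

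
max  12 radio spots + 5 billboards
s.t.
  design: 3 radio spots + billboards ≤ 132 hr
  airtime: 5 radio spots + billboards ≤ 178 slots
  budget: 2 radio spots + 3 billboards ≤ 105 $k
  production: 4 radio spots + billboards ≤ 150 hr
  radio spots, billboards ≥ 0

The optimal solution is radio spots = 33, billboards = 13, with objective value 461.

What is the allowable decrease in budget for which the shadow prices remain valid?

33.8

Binding constraints: airtime, budget. The basis is B = [[5,1],[2,3]] with det 13.
Per unit decrease in budget, x* moves by d = (0.0769, -0.3846).
The basis stays optimal until billboards reaches 0; allowable decrease = 33.8 $k.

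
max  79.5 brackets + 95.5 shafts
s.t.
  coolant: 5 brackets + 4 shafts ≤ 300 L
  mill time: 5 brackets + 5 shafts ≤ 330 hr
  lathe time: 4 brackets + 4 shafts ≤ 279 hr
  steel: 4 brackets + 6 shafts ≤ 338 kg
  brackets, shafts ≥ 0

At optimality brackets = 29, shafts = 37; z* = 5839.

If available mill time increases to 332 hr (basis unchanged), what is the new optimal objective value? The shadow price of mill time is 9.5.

5858

Δb = 2, so new z* = 5839 + (9.5)·(2) = 5839 + 19 = 5858.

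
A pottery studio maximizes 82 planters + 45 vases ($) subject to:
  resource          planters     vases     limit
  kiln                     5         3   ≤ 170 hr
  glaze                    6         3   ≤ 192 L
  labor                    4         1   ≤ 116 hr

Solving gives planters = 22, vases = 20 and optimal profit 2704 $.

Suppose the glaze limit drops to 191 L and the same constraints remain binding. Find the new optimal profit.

2697

Binding: kiln and glaze. Non-binding: labor (8 unused).
By complementary slackness, y = 0 for the non-binding constraint.
Dual feasibility on the basic columns requires 5·y_kiln + 6·y_glaze = 82, 3·y_kiln + 3·y_glaze = 45.
Solving: y_kiln = 8, y_glaze = 7.
Δz = y_glaze·Δb = 7 × (-1) = -7, so new z* = 2704 − 7 = 2697.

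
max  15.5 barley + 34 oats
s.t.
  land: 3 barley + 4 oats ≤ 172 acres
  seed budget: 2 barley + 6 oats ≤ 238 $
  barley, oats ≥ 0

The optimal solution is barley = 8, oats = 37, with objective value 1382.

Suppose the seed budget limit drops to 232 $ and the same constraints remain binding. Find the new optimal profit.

1358

Both land and seed budget are binding at x*.
Dual feasibility on the basic columns requires 3·y_land + 2·y_seed budget = 15.5, 4·y_land + 6·y_seed budget = 34.
→ y_land = 2.5 and y_seed budget = 4.
Δz = y_seed budget·Δb = 4 × (-6) = -24, so new z* = 1382 − 24 = 1358.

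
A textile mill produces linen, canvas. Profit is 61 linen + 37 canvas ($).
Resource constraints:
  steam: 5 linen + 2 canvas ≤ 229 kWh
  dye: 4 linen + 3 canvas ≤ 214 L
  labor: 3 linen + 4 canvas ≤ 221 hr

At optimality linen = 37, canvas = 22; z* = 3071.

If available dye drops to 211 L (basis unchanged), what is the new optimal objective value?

Binding: steam and dye. Non-binding: labor (22 unused).
Slack constraints have shadow price 0 (complementary slackness).
From A_Bᵀ y = c: 5·y_steam + 4·y_dye = 61; 2·y_steam + 3·y_dye = 37.
→ y_steam = 5 and y_dye = 9.
Δz = y_dye·Δb = 9 × (-3) = -27, so new z* = 3071 − 27 = 3044.

3044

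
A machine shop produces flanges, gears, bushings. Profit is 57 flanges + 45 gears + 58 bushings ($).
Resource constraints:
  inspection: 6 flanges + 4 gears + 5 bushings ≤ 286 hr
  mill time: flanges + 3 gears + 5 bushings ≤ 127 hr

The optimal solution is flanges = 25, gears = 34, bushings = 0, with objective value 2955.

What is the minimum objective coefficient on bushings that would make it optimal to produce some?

Both inspection and mill time are binding at x*.
Dual feasibility on the basic columns requires 6·y_inspection + 1·y_mill time = 57, 4·y_inspection + 3·y_mill time = 45.
Solving: y_inspection = 9, y_mill time = 3.
bushings enters the basis when its profit ≥ yᵀa₃ = 9·5 + 3·5 = 60.

60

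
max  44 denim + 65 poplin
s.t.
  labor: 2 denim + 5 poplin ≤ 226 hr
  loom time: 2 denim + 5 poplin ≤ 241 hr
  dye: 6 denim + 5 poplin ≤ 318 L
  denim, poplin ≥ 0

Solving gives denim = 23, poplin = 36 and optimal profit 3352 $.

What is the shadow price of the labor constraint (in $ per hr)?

At the optimum: labor uses 226 of 226 (binding); loom time uses 226 of 241 (slack = 15); dye uses 318 of 318 (binding).
By complementary slackness, y = 0 for the non-binding constraint.
The binding rows give the dual system: 2·y_labor + 6·y_dye = 44 and 5·y_labor + 5·y_dye = 65.
This yields shadow prices y_labor = 8.5, y_dye = 4.5.
Shadow price of labor = 8.5.

8.5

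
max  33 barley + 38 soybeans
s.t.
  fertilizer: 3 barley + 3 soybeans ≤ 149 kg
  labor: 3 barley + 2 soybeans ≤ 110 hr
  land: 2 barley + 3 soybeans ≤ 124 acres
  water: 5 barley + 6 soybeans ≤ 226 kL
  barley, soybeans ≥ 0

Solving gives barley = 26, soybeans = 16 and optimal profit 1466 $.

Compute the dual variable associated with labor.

1

At the optimum: fertilizer uses 126 of 149 (slack = 23); labor uses 110 of 110 (binding); land uses 100 of 124 (slack = 24); water uses 226 of 226 (binding).
By complementary slackness, y = 0 for the non-binding constraints.
The binding rows give the dual system: 3·y_labor + 5·y_water = 33 and 2·y_labor + 6·y_water = 38.
→ y_labor = 1 and y_water = 6.
Shadow price of labor = 1.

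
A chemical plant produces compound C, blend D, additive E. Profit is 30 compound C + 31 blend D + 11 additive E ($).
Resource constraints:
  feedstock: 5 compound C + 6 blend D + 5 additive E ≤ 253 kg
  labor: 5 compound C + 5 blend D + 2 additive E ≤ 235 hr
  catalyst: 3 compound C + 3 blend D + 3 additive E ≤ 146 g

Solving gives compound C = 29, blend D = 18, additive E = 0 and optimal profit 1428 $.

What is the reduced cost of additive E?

Binding: feedstock and labor. Non-binding: catalyst (5 unused).
Slack constraints have shadow price 0 (complementary slackness).
Dual feasibility on the basic columns requires 5·y_feedstock + 5·y_labor = 30, 6·y_feedstock + 5·y_labor = 31.
→ y_feedstock = 1 and y_labor = 5.
Reduced cost of additive E: c₃ − yᵀa₃ = 11 − (1·5 + 5·2) = 11 − 15 = -4.

-4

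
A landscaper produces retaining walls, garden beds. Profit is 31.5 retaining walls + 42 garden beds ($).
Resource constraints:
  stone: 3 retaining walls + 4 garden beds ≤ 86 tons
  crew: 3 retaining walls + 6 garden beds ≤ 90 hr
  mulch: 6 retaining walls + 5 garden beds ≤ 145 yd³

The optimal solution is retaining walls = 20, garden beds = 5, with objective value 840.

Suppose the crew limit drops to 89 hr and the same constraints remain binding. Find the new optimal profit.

835.5

Check each constraint at x*: stone 80/86 (slack 6); crew 90/90 (tight); mulch 145/145 (tight).
Slack constraints have shadow price 0 (complementary slackness).
Dual feasibility on the basic columns requires 3·y_crew + 6·y_mulch = 31.5, 6·y_crew + 5·y_mulch = 42.
Solving: y_crew = 4.5, y_mulch = 3.
Δz = y_crew·Δb = 4.5 × (-1) = -4.5, so new z* = 840 − 4.5 = 835.5.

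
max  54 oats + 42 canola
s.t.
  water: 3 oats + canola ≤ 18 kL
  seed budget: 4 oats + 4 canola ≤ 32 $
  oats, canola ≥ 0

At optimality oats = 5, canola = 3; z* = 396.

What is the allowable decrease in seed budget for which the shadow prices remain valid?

8

Binding constraints: water, seed budget. The basis is B = [[3,1],[4,4]] with det 8.
Per unit decrease in seed budget, x* moves by d = (0.125, -0.375).
The basis stays optimal until canola reaches 0; allowable decrease = 8 $.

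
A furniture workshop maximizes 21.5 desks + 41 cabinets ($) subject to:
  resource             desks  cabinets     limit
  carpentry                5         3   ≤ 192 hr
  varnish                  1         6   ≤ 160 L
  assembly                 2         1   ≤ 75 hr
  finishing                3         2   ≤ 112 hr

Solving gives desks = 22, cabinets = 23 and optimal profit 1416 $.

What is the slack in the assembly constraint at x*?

8

assembly used = 2·22 + 1·23 = 67; slack = 75 − 67 = 8.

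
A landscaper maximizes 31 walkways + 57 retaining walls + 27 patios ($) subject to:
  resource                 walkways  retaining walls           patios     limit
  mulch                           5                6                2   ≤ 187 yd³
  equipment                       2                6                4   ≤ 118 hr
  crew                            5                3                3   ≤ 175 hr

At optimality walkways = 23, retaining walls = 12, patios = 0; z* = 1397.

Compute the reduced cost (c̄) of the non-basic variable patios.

Check each constraint at x*: mulch 187/187 (tight); equipment 118/118 (tight); crew 151/175 (slack 24).
By complementary slackness, y = 0 for the non-binding constraint.
From A_Bᵀ y = c: 5·y_mulch + 2·y_equipment = 31; 6·y_mulch + 6·y_equipment = 57.
Solving: y_mulch = 4, y_equipment = 5.5.
Reduced cost of patios: c₃ − yᵀa₃ = 27 − (4·2 + 5.5·4) = 27 − 30 = -3.

-3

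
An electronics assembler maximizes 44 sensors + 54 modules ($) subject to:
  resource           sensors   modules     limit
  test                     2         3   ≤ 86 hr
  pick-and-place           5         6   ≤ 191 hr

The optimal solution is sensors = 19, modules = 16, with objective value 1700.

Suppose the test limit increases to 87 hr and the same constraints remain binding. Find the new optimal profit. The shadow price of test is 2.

Δb = 1, so new z* = 1700 + (2)·(1) = 1700 + 2 = 1702.

1702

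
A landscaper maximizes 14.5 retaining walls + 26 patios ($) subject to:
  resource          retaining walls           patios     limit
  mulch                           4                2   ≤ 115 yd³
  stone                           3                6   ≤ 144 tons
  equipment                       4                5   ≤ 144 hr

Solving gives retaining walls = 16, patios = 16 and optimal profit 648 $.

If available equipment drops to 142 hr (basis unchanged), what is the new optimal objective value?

Check each constraint at x*: mulch 96/115 (slack 19); stone 144/144 (tight); equipment 144/144 (tight).
Since mulch is not tight, its dual is 0.
From A_Bᵀ y = c: 3·y_stone + 4·y_equipment = 14.5; 6·y_stone + 5·y_equipment = 26.
→ y_stone = 3.5 and y_equipment = 1.
Δz = y_equipment·Δb = 1 × (-2) = -2, so new z* = 648 − 2 = 646.

646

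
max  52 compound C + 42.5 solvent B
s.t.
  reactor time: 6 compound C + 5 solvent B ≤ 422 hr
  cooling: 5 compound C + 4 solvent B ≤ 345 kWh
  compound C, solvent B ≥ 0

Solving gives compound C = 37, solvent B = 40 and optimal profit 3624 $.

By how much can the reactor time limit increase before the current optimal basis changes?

9.25

Binding constraints: reactor time, cooling. The basis is B = [[6,5],[5,4]] with det -1.
Per unit increase in reactor time, x* moves by d = (-4, 5).
The basis stays optimal until compound C reaches 0; allowable increase = 9.25 hr.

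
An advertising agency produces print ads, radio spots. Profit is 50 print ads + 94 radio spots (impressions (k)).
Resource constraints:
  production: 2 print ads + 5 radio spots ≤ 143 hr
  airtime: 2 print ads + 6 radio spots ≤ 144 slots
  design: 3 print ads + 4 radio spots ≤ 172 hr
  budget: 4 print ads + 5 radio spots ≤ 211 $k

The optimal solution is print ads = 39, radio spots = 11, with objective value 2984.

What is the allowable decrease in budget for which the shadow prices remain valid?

Binding constraints: airtime, budget. The basis is B = [[2,6],[4,5]] with det -14.
Per unit decrease in budget, x* moves by d = (-0.4286, 0.1429).
The basis stays optimal until print ads reaches 0; allowable decrease = 91 $k.

91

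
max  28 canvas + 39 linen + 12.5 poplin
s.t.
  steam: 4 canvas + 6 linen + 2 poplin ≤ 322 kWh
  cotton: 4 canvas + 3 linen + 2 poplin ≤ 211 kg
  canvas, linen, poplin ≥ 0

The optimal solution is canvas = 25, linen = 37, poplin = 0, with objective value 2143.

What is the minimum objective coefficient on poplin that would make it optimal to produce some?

14

Check each constraint at x*: steam 322/322 (tight); cotton 211/211 (tight).
Dual feasibility on the basic columns requires 4·y_steam + 4·y_cotton = 28, 6·y_steam + 3·y_cotton = 39.
→ y_steam = 6 and y_cotton = 1.
poplin enters the basis when its profit ≥ yᵀa₃ = 6·2 + 1·2 = 14.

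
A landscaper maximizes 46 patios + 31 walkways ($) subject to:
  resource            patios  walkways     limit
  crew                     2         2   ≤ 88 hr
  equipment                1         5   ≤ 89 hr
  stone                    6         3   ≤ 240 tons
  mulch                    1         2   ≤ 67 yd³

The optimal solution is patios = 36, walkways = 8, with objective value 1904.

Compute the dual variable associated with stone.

5

At the optimum: crew uses 88 of 88 (binding); equipment uses 76 of 89 (slack = 13); stone uses 240 of 240 (binding); mulch uses 52 of 67 (slack = 15).
Slack constraints have shadow price 0 (complementary slackness).
The binding rows give the dual system: 2·y_crew + 6·y_stone = 46 and 2·y_crew + 3·y_stone = 31.
→ y_crew = 8 and y_stone = 5.
Shadow price of stone = 5.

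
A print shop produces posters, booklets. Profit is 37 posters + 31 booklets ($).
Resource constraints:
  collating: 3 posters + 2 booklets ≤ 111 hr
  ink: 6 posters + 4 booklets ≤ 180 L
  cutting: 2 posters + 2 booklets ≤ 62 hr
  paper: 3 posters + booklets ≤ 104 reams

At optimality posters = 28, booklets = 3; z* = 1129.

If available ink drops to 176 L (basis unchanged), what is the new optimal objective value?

1117

Check each constraint at x*: collating 90/111 (slack 21); ink 180/180 (tight); cutting 62/62 (tight); paper 87/104 (slack 17).
By complementary slackness, y = 0 for the non-binding constraints.
From A_Bᵀ y = c: 6·y_ink + 2·y_cutting = 37; 4·y_ink + 2·y_cutting = 31.
→ y_ink = 3 and y_cutting = 9.5.
Δz = y_ink·Δb = 3 × (-4) = -12, so new z* = 1129 − 12 = 1117.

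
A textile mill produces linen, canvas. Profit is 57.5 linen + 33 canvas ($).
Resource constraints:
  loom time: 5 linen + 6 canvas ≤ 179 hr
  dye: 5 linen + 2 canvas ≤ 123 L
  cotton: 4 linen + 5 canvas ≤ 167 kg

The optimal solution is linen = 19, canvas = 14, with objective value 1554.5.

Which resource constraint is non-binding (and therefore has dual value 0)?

cotton

loom time: 179/179 (binding)
dye: 123/123 (binding)
cotton: 146/167 (slack 21)
By complementary slackness, a constraint with positive slack has shadow price 0 → cotton.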